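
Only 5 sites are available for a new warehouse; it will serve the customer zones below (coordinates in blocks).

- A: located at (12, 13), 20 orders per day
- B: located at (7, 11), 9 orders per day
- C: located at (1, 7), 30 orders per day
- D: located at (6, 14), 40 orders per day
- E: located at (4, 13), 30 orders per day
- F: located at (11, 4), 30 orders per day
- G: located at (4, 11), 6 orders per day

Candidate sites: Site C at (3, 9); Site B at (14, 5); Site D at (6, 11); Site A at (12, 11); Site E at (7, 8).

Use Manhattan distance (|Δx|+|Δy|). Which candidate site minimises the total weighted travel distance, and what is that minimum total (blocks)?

Total weighted distance at each candidate:
  Site C (3, 9): total = 1312
  Site B (14, 5): total = 2203
  Site D (6, 11): total = 1051
  Site A (12, 11): total = 1483
  Site E (7, 8): total = 1233
Minimum is at Site D with total 1051 blocks.

Site D, total 1051 blocks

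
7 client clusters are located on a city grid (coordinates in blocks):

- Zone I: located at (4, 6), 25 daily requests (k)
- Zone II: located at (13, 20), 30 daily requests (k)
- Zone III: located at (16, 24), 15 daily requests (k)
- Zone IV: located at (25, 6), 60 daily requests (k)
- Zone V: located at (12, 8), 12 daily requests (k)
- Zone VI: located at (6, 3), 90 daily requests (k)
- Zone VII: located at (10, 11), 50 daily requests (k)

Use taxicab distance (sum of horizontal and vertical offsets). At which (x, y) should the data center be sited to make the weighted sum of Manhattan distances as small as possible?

(10, 6)

Manhattan distance separates: Σwᵢ(|x−xᵢ|+|y−yᵢ|) = Σwᵢ|x−xᵢ| + Σwᵢ|y−yᵢ|, so x and y are optimised independently as 1-D weighted medians.
Total weight W = 282; half = 141.
x-coordinate, sorted with cumulative weight:
  x=4 (Zone I, w=25) cum 25
  x=6 (Zone VI, w=90) cum 115
  x=10 (Zone VII, w=50) cum 165  ← median
  x=12 (Zone V, w=12) cum 177
  x=13 (Zone II, w=30) cum 207
  x=16 (Zone III, w=15) cum 222
  x=25 (Zone IV, w=60) cum 282
⇒ x* = 10
y-coordinate, sorted with cumulative weight:
  y=3 (Zone VI, w=90) cum 90
  y=6 (Zone I, w=25) cum 115
  y=6 (Zone IV, w=60) cum 175  ← median
  y=8 (Zone V, w=12) cum 187
  y=11 (Zone VII, w=50) cum 237
  y=20 (Zone II, w=30) cum 267
  y=24 (Zone III, w=15) cum 282
⇒ y* = 6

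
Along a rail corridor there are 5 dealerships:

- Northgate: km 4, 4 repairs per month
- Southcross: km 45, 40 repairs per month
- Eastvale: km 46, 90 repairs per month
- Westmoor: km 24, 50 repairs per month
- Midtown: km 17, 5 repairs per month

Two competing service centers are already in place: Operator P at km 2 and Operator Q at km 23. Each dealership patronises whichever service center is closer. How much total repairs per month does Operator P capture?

4

The indifferent point is the midpoint (2+23)/2 = 12.5; dealerships left of it (closer to Operator P at 2) go to Operator P, those right go to Operator Q.
  Northgate at 4 (w=4) → Operator P
  Midtown at 17 (w=5) → Operator Q
  Westmoor at 24 (w=50) → Operator Q
  Southcross at 45 (w=40) → Operator Q
  Eastvale at 46 (w=90) → Operator Q
Operator P captures 4; Operator Q captures 185.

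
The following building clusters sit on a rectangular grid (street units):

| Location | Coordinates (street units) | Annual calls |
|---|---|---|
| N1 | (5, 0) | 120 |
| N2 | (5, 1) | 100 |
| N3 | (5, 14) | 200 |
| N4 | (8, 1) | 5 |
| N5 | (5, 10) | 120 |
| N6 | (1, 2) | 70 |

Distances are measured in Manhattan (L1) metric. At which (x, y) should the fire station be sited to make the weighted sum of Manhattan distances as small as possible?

Manhattan distance separates: Σwᵢ(|x−xᵢ|+|y−yᵢ|) = Σwᵢ|x−xᵢ| + Σwᵢ|y−yᵢ|, so x and y are optimised independently as 1-D weighted medians.
Total weight W = 615; half = 307.5.
x-coordinate, sorted with cumulative weight:
  x=1 (N6, w=70) cum 70
  x=5 (N1, w=120) cum 190
  x=5 (N2, w=100) cum 290
  x=5 (N3, w=200) cum 490  ← median
  x=5 (N5, w=120) cum 610
  x=8 (N4, w=5) cum 615
⇒ x* = 5
y-coordinate, sorted with cumulative weight:
  y=0 (N1, w=120) cum 120
  y=1 (N2, w=100) cum 220
  y=1 (N4, w=5) cum 225
  y=2 (N6, w=70) cum 295
  y=10 (N5, w=120) cum 415  ← median
  y=14 (N3, w=200) cum 615
⇒ y* = 10

(5, 10)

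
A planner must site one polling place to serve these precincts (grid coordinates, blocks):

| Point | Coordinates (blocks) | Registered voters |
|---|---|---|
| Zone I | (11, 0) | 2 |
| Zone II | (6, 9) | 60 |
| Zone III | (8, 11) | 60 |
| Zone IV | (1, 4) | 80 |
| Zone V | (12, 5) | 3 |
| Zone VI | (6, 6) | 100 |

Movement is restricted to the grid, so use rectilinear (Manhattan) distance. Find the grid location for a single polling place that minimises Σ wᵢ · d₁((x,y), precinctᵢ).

Manhattan distance separates: Σwᵢ(|x−xᵢ|+|y−yᵢ|) = Σwᵢ|x−xᵢ| + Σwᵢ|y−yᵢ|, so x and y are optimised independently as 1-D weighted medians.
Total weight W = 305; half = 152.5.
x-coordinate, sorted with cumulative weight:
  x=1 (Zone IV, w=80) cum 80
  x=6 (Zone II, w=60) cum 140
  x=6 (Zone VI, w=100) cum 240  ← median
  x=8 (Zone III, w=60) cum 300
  x=11 (Zone I, w=2) cum 302
  x=12 (Zone V, w=3) cum 305
⇒ x* = 6
y-coordinate, sorted with cumulative weight:
  y=0 (Zone I, w=2) cum 2
  y=4 (Zone IV, w=80) cum 82
  y=5 (Zone V, w=3) cum 85
  y=6 (Zone VI, w=100) cum 185  ← median
  y=9 (Zone II, w=60) cum 245
  y=11 (Zone III, w=60) cum 305
⇒ y* = 6

(6, 6)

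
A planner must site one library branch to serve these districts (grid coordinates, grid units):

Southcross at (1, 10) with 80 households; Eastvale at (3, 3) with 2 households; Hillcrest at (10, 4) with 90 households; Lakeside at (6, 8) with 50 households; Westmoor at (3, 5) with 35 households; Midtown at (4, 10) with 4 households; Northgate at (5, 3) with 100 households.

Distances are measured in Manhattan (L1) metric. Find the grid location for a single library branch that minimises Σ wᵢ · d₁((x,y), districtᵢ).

Manhattan distance separates: Σwᵢ(|x−xᵢ|+|y−yᵢ|) = Σwᵢ|x−xᵢ| + Σwᵢ|y−yᵢ|, so x and y are optimised independently as 1-D weighted medians.
Total weight W = 361; half = 180.5.
x-coordinate, sorted with cumulative weight:
  x=1 (Southcross, w=80) cum 80
  x=3 (Eastvale, w=2) cum 82
  x=3 (Westmoor, w=35) cum 117
  x=4 (Midtown, w=4) cum 121
  x=5 (Northgate, w=100) cum 221  ← median
  x=6 (Lakeside, w=50) cum 271
  x=10 (Hillcrest, w=90) cum 361
⇒ x* = 5
y-coordinate, sorted with cumulative weight:
  y=3 (Eastvale, w=2) cum 2
  y=3 (Northgate, w=100) cum 102
  y=4 (Hillcrest, w=90) cum 192  ← median
  y=5 (Westmoor, w=35) cum 227
  y=8 (Lakeside, w=50) cum 277
  y=10 (Southcross, w=80) cum 357
  y=10 (Midtown, w=4) cum 361
⇒ y* = 4

(5, 4)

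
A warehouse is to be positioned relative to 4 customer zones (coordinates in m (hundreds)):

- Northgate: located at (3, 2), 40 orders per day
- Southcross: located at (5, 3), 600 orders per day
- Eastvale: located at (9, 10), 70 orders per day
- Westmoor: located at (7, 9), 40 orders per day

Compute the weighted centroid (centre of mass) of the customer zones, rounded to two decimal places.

(5.37, 3.92)

The minimiser of Σwᵢ‖p−pᵢ‖² is the weighted centroid p* = (Σwᵢpᵢ)/(Σwᵢ).
Σwᵢ = 750.
Σwᵢxᵢ = 40·3 + 600·5 + 70·9 + 40·7 = 4030.
Σwᵢyᵢ = 40·2 + 600·3 + 70·10 + 40·9 = 2940.
x* = 4030/750 = 5.37, y* = 2940/750 = 3.92.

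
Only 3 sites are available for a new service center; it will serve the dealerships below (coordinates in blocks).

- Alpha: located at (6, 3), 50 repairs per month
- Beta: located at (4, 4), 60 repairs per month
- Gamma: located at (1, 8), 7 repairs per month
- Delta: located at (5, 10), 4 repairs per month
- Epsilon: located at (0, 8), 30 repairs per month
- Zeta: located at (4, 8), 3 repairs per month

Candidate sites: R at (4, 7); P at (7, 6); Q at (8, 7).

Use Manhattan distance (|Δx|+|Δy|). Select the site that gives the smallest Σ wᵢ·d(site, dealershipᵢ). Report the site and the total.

Total weighted distance at each candidate:
  R (4, 7): total = 677
  P (7, 6): total = 865
  Q (8, 7): total = 1085
Minimum is at R with total 677 blocks.

R, total 677 blocks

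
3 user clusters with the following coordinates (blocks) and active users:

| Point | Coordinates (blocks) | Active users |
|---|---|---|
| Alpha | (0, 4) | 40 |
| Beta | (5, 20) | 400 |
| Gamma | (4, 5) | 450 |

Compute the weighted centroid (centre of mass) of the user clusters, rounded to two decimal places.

The minimiser of Σwᵢ‖p−pᵢ‖² is the weighted centroid p* = (Σwᵢpᵢ)/(Σwᵢ).
Σwᵢ = 890.
Σwᵢxᵢ = 40·0 + 400·5 + 450·4 = 3800.
Σwᵢyᵢ = 40·4 + 400·20 + 450·5 = 10410.
x* = 3800/890 = 4.27, y* = 10410/890 = 11.70.

(4.27, 11.70)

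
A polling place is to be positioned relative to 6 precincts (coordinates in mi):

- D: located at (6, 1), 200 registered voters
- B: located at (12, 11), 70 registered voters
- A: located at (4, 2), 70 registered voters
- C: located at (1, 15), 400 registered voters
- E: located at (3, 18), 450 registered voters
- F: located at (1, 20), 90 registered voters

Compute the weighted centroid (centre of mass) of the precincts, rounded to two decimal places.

The minimiser of Σwᵢ‖p−pᵢ‖² is the weighted centroid p* = (Σwᵢpᵢ)/(Σwᵢ).
Σwᵢ = 1280.
Σwᵢxᵢ = 200·6 + 70·12 + 70·4 + 400·1 + 450·3 + 90·1 = 4160.
Σwᵢyᵢ = 200·1 + 70·11 + 70·2 + 400·15 + 450·18 + 90·20 = 17010.
x* = 4160/1280 = 3.25, y* = 17010/1280 = 13.29.

(3.25, 13.29)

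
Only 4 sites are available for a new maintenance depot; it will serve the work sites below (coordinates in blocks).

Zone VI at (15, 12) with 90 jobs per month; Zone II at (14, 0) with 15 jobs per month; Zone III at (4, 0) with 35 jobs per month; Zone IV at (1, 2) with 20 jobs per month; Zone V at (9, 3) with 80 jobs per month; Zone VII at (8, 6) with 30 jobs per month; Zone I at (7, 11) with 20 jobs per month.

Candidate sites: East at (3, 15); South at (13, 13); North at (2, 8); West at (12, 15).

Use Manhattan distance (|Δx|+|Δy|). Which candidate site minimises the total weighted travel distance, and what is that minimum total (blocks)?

Total weighted distance at each candidate:
  East (3, 15): total = 4620
  South (13, 13): total = 3350
  North (2, 8): total = 3680
  West (12, 15): total = 3850
Minimum is at South with total 3350 blocks.

South, total 3350 blocks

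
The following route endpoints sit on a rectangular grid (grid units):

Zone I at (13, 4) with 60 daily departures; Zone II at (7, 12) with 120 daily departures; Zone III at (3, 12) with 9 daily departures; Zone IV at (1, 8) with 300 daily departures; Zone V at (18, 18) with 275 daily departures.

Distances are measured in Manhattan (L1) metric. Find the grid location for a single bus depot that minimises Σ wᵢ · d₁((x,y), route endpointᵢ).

(7, 12)

Manhattan distance separates: Σwᵢ(|x−xᵢ|+|y−yᵢ|) = Σwᵢ|x−xᵢ| + Σwᵢ|y−yᵢ|, so x and y are optimised independently as 1-D weighted medians.
Total weight W = 764; half = 382.
x-coordinate, sorted with cumulative weight:
  x=1 (Zone IV, w=300) cum 300
  x=3 (Zone III, w=9) cum 309
  x=7 (Zone II, w=120) cum 429  ← median
  x=13 (Zone I, w=60) cum 489
  x=18 (Zone V, w=275) cum 764
⇒ x* = 7
y-coordinate, sorted with cumulative weight:
  y=4 (Zone I, w=60) cum 60
  y=8 (Zone IV, w=300) cum 360
  y=12 (Zone II, w=120) cum 480  ← median
  y=12 (Zone III, w=9) cum 489
  y=18 (Zone V, w=275) cum 764
⇒ y* = 12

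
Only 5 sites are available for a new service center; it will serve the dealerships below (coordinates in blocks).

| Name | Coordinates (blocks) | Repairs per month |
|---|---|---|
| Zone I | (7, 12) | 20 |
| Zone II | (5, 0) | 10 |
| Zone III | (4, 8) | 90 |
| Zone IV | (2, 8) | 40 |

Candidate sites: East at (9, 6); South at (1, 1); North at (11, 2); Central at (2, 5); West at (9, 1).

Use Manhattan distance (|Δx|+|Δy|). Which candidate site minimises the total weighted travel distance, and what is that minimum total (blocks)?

Central, total 890 blocks

Total weighted distance at each candidate:
  East (9, 6): total = 1250
  South (1, 1): total = 1610
  North (11, 2): total = 2130
  Central (2, 5): total = 890
  West (9, 1): total = 1950
Minimum is at Central with total 890 blocks.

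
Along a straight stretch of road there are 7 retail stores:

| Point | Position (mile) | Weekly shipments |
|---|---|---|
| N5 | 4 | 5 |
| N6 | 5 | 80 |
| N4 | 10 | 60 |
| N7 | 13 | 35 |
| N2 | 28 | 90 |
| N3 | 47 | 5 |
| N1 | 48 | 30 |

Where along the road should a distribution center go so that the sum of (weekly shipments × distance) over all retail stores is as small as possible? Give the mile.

For a sum of weighted absolute distances on a line, the optimum is the weighted median (not the mean). Total weight W = 305; half-weight = 152.5.
Sort by position and accumulate weight:
  mile 4 (N5, w=5) → cum 5
  mile 5 (N6, w=80) → cum 85
  mile 10 (N4, w=60) → cum 145
  mile 13 (N7, w=35) → cum 180  ≥ 152.5 → median here
  mile 28 (N2, w=90) → cum 270
  mile 47 (N3, w=5) → cum 275
  mile 48 (N1, w=30) → cum 305
Optimal location: mile 13.

x = 13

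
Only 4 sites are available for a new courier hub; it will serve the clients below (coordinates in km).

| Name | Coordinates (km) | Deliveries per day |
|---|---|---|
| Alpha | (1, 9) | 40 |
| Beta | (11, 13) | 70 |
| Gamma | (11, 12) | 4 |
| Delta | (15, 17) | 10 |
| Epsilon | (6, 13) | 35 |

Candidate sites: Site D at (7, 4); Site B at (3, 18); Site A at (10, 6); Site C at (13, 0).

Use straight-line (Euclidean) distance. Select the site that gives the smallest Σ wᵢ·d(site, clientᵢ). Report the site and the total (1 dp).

Site A, total 1301.8 km

Total weighted distance at each candidate:
  Site D (7, 4): total = 1507.2
  Site B (3, 18): total = 1393.7
  Site A (10, 6): total = 1301.8
  Site C (13, 0): total = 2257.3
Minimum is at Site A with total 1301.8 km.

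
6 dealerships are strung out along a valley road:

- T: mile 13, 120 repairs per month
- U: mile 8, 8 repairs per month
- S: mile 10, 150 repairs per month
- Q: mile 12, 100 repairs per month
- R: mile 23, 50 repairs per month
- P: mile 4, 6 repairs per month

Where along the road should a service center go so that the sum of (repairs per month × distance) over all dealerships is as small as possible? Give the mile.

For a sum of weighted absolute distances on a line, the optimum is the weighted median (not the mean). Total weight W = 434; half-weight = 217.
Sort by position and accumulate weight:
  mile 4 (P, w=6) → cum 6
  mile 8 (U, w=8) → cum 14
  mile 10 (S, w=150) → cum 164
  mile 12 (Q, w=100) → cum 264  ≥ 217 → median here
  mile 13 (T, w=120) → cum 384
  mile 23 (R, w=50) → cum 434
Optimal location: mile 12.

x = 12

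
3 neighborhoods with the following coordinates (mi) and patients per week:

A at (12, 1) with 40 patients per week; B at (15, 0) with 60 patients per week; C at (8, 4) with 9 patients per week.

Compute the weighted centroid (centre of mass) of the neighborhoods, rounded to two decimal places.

(13.32, 0.70)

The minimiser of Σwᵢ‖p−pᵢ‖² is the weighted centroid p* = (Σwᵢpᵢ)/(Σwᵢ).
Σwᵢ = 109.
Σwᵢxᵢ = 40·12 + 60·15 + 9·8 = 1452.
Σwᵢyᵢ = 40·1 + 60·0 + 9·4 = 76.
x* = 1452/109 = 13.32, y* = 76/109 = 0.70.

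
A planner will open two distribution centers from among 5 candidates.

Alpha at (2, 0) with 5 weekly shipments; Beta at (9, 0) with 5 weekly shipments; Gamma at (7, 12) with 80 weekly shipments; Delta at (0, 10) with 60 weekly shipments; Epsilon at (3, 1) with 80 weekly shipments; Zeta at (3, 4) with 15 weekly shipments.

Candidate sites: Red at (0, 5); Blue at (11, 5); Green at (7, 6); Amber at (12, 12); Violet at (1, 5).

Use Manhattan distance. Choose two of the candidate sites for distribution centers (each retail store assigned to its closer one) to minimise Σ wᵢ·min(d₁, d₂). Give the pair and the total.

Evaluate every pair (each demand assigned to the nearer of the two):
  {Amber, Violet}: total = 1380
  {Red, Amber}: total = 1425
  {Green, Violet}: total = 1435
  {Red, Green}: total = 1475
  {Blue, Violet}: total = 1830
  {Red, Blue}: total = 1870
  {Red, Violet}: total = 1960
  {Green, Amber}: total = 1965
  {Blue, Green}: total = 2040
  {Blue, Amber}: total = 2440
Best pair: {Amber, Violet} with total 1380.

{Amber, Violet}, total 1380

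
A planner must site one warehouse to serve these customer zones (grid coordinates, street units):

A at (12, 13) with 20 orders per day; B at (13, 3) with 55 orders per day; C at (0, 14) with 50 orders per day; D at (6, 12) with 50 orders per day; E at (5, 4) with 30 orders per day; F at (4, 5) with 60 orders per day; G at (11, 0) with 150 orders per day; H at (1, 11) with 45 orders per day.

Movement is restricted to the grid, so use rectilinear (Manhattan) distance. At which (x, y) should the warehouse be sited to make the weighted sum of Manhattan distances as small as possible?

Manhattan distance separates: Σwᵢ(|x−xᵢ|+|y−yᵢ|) = Σwᵢ|x−xᵢ| + Σwᵢ|y−yᵢ|, so x and y are optimised independently as 1-D weighted medians.
Total weight W = 460; half = 230.
x-coordinate, sorted with cumulative weight:
  x=0 (C, w=50) cum 50
  x=1 (H, w=45) cum 95
  x=4 (F, w=60) cum 155
  x=5 (E, w=30) cum 185
  x=6 (D, w=50) cum 235  ← median
  x=11 (G, w=150) cum 385
  x=12 (A, w=20) cum 405
  x=13 (B, w=55) cum 460
⇒ x* = 6
y-coordinate, sorted with cumulative weight:
  y=0 (G, w=150) cum 150
  y=3 (B, w=55) cum 205
  y=4 (E, w=30) cum 235  ← median
  y=5 (F, w=60) cum 295
  y=11 (H, w=45) cum 340
  y=12 (D, w=50) cum 390
  y=13 (A, w=20) cum 410
  y=14 (C, w=50) cum 460
⇒ y* = 4

(6, 4)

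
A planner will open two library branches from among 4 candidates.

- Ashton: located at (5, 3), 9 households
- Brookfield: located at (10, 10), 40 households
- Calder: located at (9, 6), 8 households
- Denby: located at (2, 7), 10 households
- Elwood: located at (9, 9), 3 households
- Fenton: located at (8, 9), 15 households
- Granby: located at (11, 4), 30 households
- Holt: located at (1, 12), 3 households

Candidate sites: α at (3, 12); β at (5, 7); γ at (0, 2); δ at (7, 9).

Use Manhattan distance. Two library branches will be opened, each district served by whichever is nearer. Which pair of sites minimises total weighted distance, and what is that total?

{β, δ}, total 584

Evaluate every pair (each demand assigned to the nearer of the two):
  {β, δ}: total = 584
  {α, δ}: total = 629
  {γ, δ}: total = 642
  {α, β}: total = 795
  {β, γ}: total = 816
  {α, γ}: total = 1113
Best pair: {β, δ} with total 584.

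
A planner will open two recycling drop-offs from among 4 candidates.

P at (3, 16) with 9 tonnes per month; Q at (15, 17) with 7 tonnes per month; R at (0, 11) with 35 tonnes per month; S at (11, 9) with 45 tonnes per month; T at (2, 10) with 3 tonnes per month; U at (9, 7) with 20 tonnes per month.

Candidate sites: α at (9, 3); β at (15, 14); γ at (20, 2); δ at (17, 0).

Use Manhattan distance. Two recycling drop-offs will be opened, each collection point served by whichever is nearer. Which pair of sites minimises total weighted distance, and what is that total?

{α, β}, total 1224

Evaluate every pair (each demand assigned to the nearer of the two):
  {α, β}: total = 1224
  {α, δ}: total = 1381
  {α, γ}: total = 1388
  {β, γ}: total = 1493
  {β, δ}: total = 1493
  {γ, δ}: total = 2433
Best pair: {α, β} with total 1224.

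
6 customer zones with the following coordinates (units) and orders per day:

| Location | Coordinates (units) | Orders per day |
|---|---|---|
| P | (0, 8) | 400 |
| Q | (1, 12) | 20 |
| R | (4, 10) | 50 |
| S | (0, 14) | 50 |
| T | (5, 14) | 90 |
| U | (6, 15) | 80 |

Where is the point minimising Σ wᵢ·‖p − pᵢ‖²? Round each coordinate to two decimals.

The minimiser of Σwᵢ‖p−pᵢ‖² is the weighted centroid p* = (Σwᵢpᵢ)/(Σwᵢ).
Σwᵢ = 690.
Σwᵢxᵢ = 400·0 + 20·1 + 50·4 + 50·0 + 90·5 + 80·6 = 1150.
Σwᵢyᵢ = 400·8 + 20·12 + 50·10 + 50·14 + 90·14 + 80·15 = 7100.
x* = 1150/690 = 1.67, y* = 7100/690 = 10.29.

(1.67, 10.29)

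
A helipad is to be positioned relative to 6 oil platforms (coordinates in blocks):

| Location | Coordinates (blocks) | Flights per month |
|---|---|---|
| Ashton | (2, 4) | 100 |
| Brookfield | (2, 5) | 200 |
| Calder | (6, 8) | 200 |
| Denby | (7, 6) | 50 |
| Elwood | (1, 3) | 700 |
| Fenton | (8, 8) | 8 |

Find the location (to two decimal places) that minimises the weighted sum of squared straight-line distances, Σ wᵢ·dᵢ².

(2.32, 4.34)

The minimiser of Σwᵢ‖p−pᵢ‖² is the weighted centroid p* = (Σwᵢpᵢ)/(Σwᵢ).
Σwᵢ = 1258.
Σwᵢxᵢ = 100·2 + 200·2 + 200·6 + 50·7 + 700·1 + 8·8 = 2914.
Σwᵢyᵢ = 100·4 + 200·5 + 200·8 + 50·6 + 700·3 + 8·8 = 5464.
x* = 2914/1258 = 2.32, y* = 5464/1258 = 4.34.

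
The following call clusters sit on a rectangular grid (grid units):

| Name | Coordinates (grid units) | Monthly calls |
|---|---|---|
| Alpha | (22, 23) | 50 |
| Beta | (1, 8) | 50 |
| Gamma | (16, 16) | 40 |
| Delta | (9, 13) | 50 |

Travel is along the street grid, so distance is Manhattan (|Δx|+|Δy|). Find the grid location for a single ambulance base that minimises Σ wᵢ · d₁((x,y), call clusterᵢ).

(9, 13)

Manhattan distance separates: Σwᵢ(|x−xᵢ|+|y−yᵢ|) = Σwᵢ|x−xᵢ| + Σwᵢ|y−yᵢ|, so x and y are optimised independently as 1-D weighted medians.
Total weight W = 190; half = 95.
x-coordinate, sorted with cumulative weight:
  x=1 (Beta, w=50) cum 50
  x=9 (Delta, w=50) cum 100  ← median
  x=16 (Gamma, w=40) cum 140
  x=22 (Alpha, w=50) cum 190
⇒ x* = 9
y-coordinate, sorted with cumulative weight:
  y=8 (Beta, w=50) cum 50
  y=13 (Delta, w=50) cum 100  ← median
  y=16 (Gamma, w=40) cum 140
  y=23 (Alpha, w=50) cum 190
⇒ y* = 13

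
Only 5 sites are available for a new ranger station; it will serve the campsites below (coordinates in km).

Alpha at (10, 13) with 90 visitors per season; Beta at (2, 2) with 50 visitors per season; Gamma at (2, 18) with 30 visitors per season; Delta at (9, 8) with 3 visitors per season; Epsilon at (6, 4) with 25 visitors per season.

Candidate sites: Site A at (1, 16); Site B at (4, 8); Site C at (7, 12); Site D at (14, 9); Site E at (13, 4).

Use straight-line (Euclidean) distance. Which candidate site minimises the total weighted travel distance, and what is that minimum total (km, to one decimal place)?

Site C, total 1292.9 km

Total weighted distance at each candidate:
  Site A (1, 16): total = 1981.6
  Site B (4, 8): total = 1451.9
  Site C (7, 12): total = 1292.9
  Site D (14, 9): total = 1904.9
  Site E (13, 4): total = 2138.9
Minimum is at Site C with total 1292.9 km.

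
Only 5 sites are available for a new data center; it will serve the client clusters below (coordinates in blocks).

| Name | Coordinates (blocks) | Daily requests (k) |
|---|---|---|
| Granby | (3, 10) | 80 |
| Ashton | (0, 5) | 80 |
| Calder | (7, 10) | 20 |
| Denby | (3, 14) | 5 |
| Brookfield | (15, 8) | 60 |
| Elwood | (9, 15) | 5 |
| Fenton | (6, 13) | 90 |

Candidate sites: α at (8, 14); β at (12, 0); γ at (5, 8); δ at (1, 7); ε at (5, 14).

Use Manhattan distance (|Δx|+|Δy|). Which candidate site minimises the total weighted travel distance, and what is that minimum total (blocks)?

γ, total 2275 blocks

Total weighted distance at each candidate:
  α (8, 14): total = 3265
  β (12, 0): total = 5755
  γ (5, 8): total = 2275
  δ (1, 7): total = 2835
  ε (5, 14): total = 2895
Minimum is at γ with total 2275 blocks.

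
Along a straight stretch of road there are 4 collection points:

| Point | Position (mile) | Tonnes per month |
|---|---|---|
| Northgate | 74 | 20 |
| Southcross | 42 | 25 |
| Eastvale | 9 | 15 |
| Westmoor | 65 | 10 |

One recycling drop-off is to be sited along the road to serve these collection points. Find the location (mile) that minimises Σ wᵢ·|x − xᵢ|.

x = 42

For a sum of weighted absolute distances on a line, the optimum is the weighted median (not the mean). Total weight W = 70; half-weight = 35.
Sort by position and accumulate weight:
  mile 9 (Eastvale, w=15) → cum 15
  mile 42 (Southcross, w=25) → cum 40  ≥ 35 → median here
  mile 65 (Westmoor, w=10) → cum 50
  mile 74 (Northgate, w=20) → cum 70
Optimal location: mile 42.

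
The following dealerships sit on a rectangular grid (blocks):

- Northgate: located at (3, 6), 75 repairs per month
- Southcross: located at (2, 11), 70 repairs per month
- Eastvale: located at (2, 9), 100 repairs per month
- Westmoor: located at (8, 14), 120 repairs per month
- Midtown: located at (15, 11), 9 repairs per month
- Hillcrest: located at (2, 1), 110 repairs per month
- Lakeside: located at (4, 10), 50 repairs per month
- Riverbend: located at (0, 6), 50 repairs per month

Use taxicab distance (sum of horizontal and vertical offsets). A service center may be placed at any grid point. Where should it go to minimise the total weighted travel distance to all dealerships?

(2, 9)

Manhattan distance separates: Σwᵢ(|x−xᵢ|+|y−yᵢ|) = Σwᵢ|x−xᵢ| + Σwᵢ|y−yᵢ|, so x and y are optimised independently as 1-D weighted medians.
Total weight W = 584; half = 292.
x-coordinate, sorted with cumulative weight:
  x=0 (Riverbend, w=50) cum 50
  x=2 (Southcross, w=70) cum 120
  x=2 (Eastvale, w=100) cum 220
  x=2 (Hillcrest, w=110) cum 330  ← median
  x=3 (Northgate, w=75) cum 405
  x=4 (Lakeside, w=50) cum 455
  x=8 (Westmoor, w=120) cum 575
  x=15 (Midtown, w=9) cum 584
⇒ x* = 2
y-coordinate, sorted with cumulative weight:
  y=1 (Hillcrest, w=110) cum 110
  y=6 (Northgate, w=75) cum 185
  y=6 (Riverbend, w=50) cum 235
  y=9 (Eastvale, w=100) cum 335  ← median
  y=10 (Lakeside, w=50) cum 385
  y=11 (Southcross, w=70) cum 455
  y=11 (Midtown, w=9) cum 464
  y=14 (Westmoor, w=120) cum 584
⇒ y* = 9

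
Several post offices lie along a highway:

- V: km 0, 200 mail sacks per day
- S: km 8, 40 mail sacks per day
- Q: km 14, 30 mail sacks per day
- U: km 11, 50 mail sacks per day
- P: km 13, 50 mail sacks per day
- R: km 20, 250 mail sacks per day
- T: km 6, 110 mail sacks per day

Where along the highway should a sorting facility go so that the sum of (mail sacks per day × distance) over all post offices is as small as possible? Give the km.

For a sum of weighted absolute distances on a line, the optimum is the weighted median (not the mean). Total weight W = 730; half-weight = 365.
Sort by position and accumulate weight:
  km 0 (V, w=200) → cum 200
  km 6 (T, w=110) → cum 310
  km 8 (S, w=40) → cum 350
  km 11 (U, w=50) → cum 400  ≥ 365 → median here
  km 13 (P, w=50) → cum 450
  km 14 (Q, w=30) → cum 480
  km 20 (R, w=250) → cum 730
Optimal location: km 11.

x = 11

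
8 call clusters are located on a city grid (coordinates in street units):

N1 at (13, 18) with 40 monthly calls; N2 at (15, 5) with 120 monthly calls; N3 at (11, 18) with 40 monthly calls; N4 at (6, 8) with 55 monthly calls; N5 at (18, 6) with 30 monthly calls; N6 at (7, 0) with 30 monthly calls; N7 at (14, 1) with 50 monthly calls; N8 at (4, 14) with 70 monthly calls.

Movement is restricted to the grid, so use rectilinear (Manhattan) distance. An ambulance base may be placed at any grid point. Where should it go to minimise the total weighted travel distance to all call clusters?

(13, 6)

Manhattan distance separates: Σwᵢ(|x−xᵢ|+|y−yᵢ|) = Σwᵢ|x−xᵢ| + Σwᵢ|y−yᵢ|, so x and y are optimised independently as 1-D weighted medians.
Total weight W = 435; half = 217.5.
x-coordinate, sorted with cumulative weight:
  x=4 (N8, w=70) cum 70
  x=6 (N4, w=55) cum 125
  x=7 (N6, w=30) cum 155
  x=11 (N3, w=40) cum 195
  x=13 (N1, w=40) cum 235  ← median
  x=14 (N7, w=50) cum 285
  x=15 (N2, w=120) cum 405
  x=18 (N5, w=30) cum 435
⇒ x* = 13
y-coordinate, sorted with cumulative weight:
  y=0 (N6, w=30) cum 30
  y=1 (N7, w=50) cum 80
  y=5 (N2, w=120) cum 200
  y=6 (N5, w=30) cum 230  ← median
  y=8 (N4, w=55) cum 285
  y=14 (N8, w=70) cum 355
  y=18 (N1, w=40) cum 395
  y=18 (N3, w=40) cum 435
⇒ y* = 6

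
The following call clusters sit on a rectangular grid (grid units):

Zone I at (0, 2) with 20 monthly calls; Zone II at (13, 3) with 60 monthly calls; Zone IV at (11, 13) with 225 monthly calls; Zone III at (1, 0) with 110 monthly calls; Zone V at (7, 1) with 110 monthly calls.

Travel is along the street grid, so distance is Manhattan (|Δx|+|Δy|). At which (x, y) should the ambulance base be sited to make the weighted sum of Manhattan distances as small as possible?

Manhattan distance separates: Σwᵢ(|x−xᵢ|+|y−yᵢ|) = Σwᵢ|x−xᵢ| + Σwᵢ|y−yᵢ|, so x and y are optimised independently as 1-D weighted medians.
Total weight W = 525; half = 262.5.
x-coordinate, sorted with cumulative weight:
  x=0 (Zone I, w=20) cum 20
  x=1 (Zone III, w=110) cum 130
  x=7 (Zone V, w=110) cum 240
  x=11 (Zone IV, w=225) cum 465  ← median
  x=13 (Zone II, w=60) cum 525
⇒ x* = 11
y-coordinate, sorted with cumulative weight:
  y=0 (Zone III, w=110) cum 110
  y=1 (Zone V, w=110) cum 220
  y=2 (Zone I, w=20) cum 240
  y=3 (Zone II, w=60) cum 300  ← median
  y=13 (Zone IV, w=225) cum 525
⇒ y* = 3

(11, 3)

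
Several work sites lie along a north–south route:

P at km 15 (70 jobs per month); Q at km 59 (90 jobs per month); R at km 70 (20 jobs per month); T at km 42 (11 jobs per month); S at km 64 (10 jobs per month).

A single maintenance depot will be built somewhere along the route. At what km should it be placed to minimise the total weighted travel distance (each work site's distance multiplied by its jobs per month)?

x = 59

For a sum of weighted absolute distances on a line, the optimum is the weighted median (not the mean). Total weight W = 201; half-weight = 100.5.
Sort by position and accumulate weight:
  km 15 (P, w=70) → cum 70
  km 42 (T, w=11) → cum 81
  km 59 (Q, w=90) → cum 171  ≥ 100.5 → median here
  km 64 (S, w=10) → cum 181
  km 70 (R, w=20) → cum 201
Optimal location: km 59.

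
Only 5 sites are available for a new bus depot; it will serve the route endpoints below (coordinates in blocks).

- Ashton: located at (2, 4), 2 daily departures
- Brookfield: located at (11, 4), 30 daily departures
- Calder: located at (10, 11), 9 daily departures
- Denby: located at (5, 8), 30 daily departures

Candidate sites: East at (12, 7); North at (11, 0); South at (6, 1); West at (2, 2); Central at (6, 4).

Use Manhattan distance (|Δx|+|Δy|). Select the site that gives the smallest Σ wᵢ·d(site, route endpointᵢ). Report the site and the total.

Total weighted distance at each candidate:
  East (12, 7): total = 440
  North (11, 0): total = 674
  South (6, 1): total = 620
  West (2, 2): total = 757
  Central (6, 4): total = 407
Minimum is at Central with total 407 blocks.

Central, total 407 blocks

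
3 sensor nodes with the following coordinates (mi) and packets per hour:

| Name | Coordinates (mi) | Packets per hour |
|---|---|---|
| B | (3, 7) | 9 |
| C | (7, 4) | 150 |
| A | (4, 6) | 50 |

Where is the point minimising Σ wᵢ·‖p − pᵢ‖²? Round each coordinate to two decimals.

(6.11, 4.61)

The minimiser of Σwᵢ‖p−pᵢ‖² is the weighted centroid p* = (Σwᵢpᵢ)/(Σwᵢ).
Σwᵢ = 209.
Σwᵢxᵢ = 9·3 + 150·7 + 50·4 = 1277.
Σwᵢyᵢ = 9·7 + 150·4 + 50·6 = 963.
x* = 1277/209 = 6.11, y* = 963/209 = 4.61.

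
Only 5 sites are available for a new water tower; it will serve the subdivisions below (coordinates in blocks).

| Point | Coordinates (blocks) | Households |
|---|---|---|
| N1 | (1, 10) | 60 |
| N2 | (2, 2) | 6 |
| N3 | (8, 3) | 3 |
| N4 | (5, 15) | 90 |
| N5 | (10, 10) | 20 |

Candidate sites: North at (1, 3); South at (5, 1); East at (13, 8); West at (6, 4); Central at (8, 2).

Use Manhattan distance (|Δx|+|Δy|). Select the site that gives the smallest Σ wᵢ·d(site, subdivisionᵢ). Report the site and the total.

West, total 1985 blocks

Total weighted distance at each candidate:
  North (1, 3): total = 2213
  South (5, 1): total = 2359
  East (13, 8): total = 2422
  West (6, 4): total = 1985
  Central (8, 2): total = 2579
Minimum is at West with total 1985 blocks.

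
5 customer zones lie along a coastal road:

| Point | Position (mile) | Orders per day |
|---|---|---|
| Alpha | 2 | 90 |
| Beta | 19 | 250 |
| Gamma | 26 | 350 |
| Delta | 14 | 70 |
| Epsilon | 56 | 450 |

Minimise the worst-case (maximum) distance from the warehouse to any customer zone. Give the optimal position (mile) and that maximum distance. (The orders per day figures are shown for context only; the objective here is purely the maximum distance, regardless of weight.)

The 1-center on a line is the midpoint of the two extreme points: leftmost at 2, rightmost at 56.
Optimal location = (2 + 56)/2 = 29; maximum distance = (56 − 2)/2 = 27.

location 29, max distance 27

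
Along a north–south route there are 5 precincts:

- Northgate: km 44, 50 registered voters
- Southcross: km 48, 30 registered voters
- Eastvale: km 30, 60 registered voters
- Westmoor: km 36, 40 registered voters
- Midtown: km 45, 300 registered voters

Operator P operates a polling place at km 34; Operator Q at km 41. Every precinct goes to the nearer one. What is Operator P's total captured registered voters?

100

The indifferent point is the midpoint (34+41)/2 = 37.5; precincts left of it (closer to Operator P at 34) go to Operator P, those right go to Operator Q.
  Eastvale at 30 (w=60) → Operator P
  Westmoor at 36 (w=40) → Operator P
  Northgate at 44 (w=50) → Operator Q
  Midtown at 45 (w=300) → Operator Q
  Southcross at 48 (w=30) → Operator Q
Operator P captures 100; Operator Q captures 380.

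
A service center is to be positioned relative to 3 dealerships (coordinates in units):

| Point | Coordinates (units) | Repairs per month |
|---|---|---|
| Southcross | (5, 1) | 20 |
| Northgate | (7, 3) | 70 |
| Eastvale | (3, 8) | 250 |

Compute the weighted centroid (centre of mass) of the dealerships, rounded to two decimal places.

The minimiser of Σwᵢ‖p−pᵢ‖² is the weighted centroid p* = (Σwᵢpᵢ)/(Σwᵢ).
Σwᵢ = 340.
Σwᵢxᵢ = 20·5 + 70·7 + 250·3 = 1340.
Σwᵢyᵢ = 20·1 + 70·3 + 250·8 = 2230.
x* = 1340/340 = 3.94, y* = 2230/340 = 6.56.

(3.94, 6.56)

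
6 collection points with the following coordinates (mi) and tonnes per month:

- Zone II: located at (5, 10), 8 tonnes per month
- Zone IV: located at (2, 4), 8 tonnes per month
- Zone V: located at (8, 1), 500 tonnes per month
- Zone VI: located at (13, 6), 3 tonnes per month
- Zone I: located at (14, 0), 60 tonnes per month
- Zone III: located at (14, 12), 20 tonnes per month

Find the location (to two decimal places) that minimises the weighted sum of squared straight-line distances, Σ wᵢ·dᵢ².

(8.71, 1.45)

The minimiser of Σwᵢ‖p−pᵢ‖² is the weighted centroid p* = (Σwᵢpᵢ)/(Σwᵢ).
Σwᵢ = 599.
Σwᵢxᵢ = 8·5 + 8·2 + 500·8 + 3·13 + 60·14 + 20·14 = 5215.
Σwᵢyᵢ = 8·10 + 8·4 + 500·1 + 3·6 + 60·0 + 20·12 = 870.
x* = 5215/599 = 8.71, y* = 870/599 = 1.45.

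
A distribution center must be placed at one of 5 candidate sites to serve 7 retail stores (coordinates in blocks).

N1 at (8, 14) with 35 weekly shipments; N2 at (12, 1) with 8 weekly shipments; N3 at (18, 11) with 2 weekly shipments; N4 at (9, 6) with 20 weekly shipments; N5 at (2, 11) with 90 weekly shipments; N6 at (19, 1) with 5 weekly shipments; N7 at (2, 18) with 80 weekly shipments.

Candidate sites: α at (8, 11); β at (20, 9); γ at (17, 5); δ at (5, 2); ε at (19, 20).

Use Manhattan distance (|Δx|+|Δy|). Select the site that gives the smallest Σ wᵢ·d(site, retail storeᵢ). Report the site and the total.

Total weighted distance at each candidate:
  α (8, 11): total = 2042
  β (20, 9): total = 5016
  γ (17, 5): total = 5056
  δ (5, 2): total = 3468
  ε (19, 20): total = 5258
Minimum is at α with total 2042 blocks.

α, total 2042 blocks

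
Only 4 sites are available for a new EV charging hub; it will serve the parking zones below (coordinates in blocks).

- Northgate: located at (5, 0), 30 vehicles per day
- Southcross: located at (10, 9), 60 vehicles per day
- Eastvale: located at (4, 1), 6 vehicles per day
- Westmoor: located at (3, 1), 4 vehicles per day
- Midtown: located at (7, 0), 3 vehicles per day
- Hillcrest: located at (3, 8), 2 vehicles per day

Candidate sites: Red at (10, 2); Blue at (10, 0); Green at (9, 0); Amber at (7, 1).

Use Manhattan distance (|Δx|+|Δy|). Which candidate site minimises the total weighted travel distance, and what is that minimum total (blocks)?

Total weighted distance at each candidate:
  Red (10, 2): total = 745
  Blue (10, 0): total = 803
  Green (9, 0): total = 818
  Amber (7, 1): total = 809
Minimum is at Red with total 745 blocks.

Red, total 745 blocks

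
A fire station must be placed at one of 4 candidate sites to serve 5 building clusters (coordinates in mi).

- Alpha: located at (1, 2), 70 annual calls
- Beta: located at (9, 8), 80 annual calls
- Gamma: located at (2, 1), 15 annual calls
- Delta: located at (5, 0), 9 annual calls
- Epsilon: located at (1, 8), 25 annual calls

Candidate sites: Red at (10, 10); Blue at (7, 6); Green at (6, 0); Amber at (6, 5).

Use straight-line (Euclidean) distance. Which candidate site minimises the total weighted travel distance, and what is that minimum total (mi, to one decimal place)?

Amber, total 1024.1 mi

Total weighted distance at each candidate:
  Red (10, 10): total = 1533.5
  Blue (7, 6): total = 1052.2
  Green (6, 0): total = 1367.2
  Amber (6, 5): total = 1024.1
Minimum is at Amber with total 1024.1 mi.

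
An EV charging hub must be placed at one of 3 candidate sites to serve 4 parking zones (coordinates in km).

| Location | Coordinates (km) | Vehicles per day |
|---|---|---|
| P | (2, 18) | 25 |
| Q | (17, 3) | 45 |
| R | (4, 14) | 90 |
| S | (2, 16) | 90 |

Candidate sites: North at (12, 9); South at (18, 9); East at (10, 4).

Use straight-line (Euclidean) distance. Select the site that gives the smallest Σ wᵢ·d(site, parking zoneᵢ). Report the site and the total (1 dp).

North, total 2635.5 km

Total weighted distance at each candidate:
  North (12, 9): total = 2635.5
  South (18, 9): total = 3642.4
  East (10, 4): total = 3068.9
Minimum is at North with total 2635.5 km.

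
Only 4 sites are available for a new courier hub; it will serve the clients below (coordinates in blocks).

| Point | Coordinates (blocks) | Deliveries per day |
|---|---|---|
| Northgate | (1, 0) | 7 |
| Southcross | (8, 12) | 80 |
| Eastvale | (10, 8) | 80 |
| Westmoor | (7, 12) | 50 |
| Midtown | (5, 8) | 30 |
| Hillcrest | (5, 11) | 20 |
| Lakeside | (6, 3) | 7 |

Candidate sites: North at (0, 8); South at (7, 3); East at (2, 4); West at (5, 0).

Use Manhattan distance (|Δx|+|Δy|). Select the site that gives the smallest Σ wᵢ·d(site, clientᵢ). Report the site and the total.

Total weighted distance at each candidate:
  North (0, 8): total = 2760
  South (7, 3): total = 2370
  East (2, 4): total = 3210
  West (5, 0): total = 3456
Minimum is at South with total 2370 blocks.

South, total 2370 blocks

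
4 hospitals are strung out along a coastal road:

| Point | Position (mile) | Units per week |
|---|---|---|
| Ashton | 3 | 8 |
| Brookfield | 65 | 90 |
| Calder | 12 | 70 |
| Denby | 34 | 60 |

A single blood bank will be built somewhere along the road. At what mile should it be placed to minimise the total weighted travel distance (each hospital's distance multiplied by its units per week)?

For a sum of weighted absolute distances on a line, the optimum is the weighted median (not the mean). Total weight W = 228; half-weight = 114.
Sort by position and accumulate weight:
  mile 3 (Ashton, w=8) → cum 8
  mile 12 (Calder, w=70) → cum 78
  mile 34 (Denby, w=60) → cum 138  ≥ 114 → median here
  mile 65 (Brookfield, w=90) → cum 228
Optimal location: mile 34.

x = 34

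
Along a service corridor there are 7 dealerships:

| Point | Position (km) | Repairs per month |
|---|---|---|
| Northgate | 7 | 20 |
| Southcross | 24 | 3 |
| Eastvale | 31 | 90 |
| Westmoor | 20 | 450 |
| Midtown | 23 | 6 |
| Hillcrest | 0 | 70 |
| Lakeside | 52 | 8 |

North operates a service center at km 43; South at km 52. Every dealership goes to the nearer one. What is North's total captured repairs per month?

639

The indifferent point is the midpoint (43+52)/2 = 47.5; dealerships left of it (closer to North at 43) go to North, those right go to South.
  Hillcrest at 0 (w=70) → North
  Northgate at 7 (w=20) → North
  Westmoor at 20 (w=450) → North
  Midtown at 23 (w=6) → North
  Southcross at 24 (w=3) → North
  Eastvale at 31 (w=90) → North
  Lakeside at 52 (w=8) → South
North captures 639; South captures 8.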